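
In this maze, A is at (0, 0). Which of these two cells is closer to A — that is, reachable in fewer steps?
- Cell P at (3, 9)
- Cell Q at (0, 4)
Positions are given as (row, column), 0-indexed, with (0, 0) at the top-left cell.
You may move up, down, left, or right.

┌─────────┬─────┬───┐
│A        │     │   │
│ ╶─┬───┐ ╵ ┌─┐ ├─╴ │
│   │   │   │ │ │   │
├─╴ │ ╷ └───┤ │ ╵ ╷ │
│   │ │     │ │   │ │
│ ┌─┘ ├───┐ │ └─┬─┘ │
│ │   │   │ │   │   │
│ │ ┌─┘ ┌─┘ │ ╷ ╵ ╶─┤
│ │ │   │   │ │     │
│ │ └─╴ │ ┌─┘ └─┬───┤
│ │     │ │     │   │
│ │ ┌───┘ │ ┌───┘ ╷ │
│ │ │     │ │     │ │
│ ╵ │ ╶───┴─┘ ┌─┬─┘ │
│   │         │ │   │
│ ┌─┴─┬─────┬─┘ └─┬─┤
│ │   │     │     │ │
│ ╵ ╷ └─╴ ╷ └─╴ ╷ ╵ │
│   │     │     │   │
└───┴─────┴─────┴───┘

Shortest path A → P at (3, 9): 16 steps
Shortest path A → Q at (0, 4): 4 steps

Q is closer (4 steps vs 16 steps).

Path to P:

┌─────────┬─────┬───┐
│A → → → ↓│↱ → ↓│   │
│ ╶─┬───┐ ╵ ┌─┐ ├─╴ │
│   │   │↳ ↑│ │↓│↱ ↓│
├─╴ │ ╷ └───┤ │ ╵ ╷ │
│   │ │     │ │↳ ↑│↓│
│ ┌─┘ ├───┐ │ └─┬─┘ │
│ │   │   │ │   │  P│
│ │ ┌─┘ ┌─┘ │ ╷ ╵ ╶─┤
│ │ │   │   │ │     │
│ │ └─╴ │ ┌─┘ └─┬───┤
│ │     │ │     │   │
│ │ ┌───┘ │ ┌───┘ ╷ │
│ │ │     │ │     │ │
│ ╵ │ ╶───┴─┘ ┌─┬─┘ │
│   │         │ │   │
│ ┌─┴─┬─────┬─┘ └─┬─┤
│ │   │     │     │ │
│ ╵ ╷ └─╴ ╷ └─╴ ╷ ╵ │
│   │     │     │   │
└───┴─────┴─────┴───┘

Path to Q:

┌─────────┬─────┬───┐
│A → → → Q│     │   │
│ ╶─┬───┐ ╵ ┌─┐ ├─╴ │
│   │   │   │ │ │   │
├─╴ │ ╷ └───┤ │ ╵ ╷ │
│   │ │     │ │   │ │
│ ┌─┘ ├───┐ │ └─┬─┘ │
│ │   │   │ │   │   │
│ │ ┌─┘ ┌─┘ │ ╷ ╵ ╶─┤
│ │ │   │   │ │     │
│ │ └─╴ │ ┌─┘ └─┬───┤
│ │     │ │     │   │
│ │ ┌───┘ │ ┌───┘ ╷ │
│ │ │     │ │     │ │
│ ╵ │ ╶───┴─┘ ┌─┬─┘ │
│   │         │ │   │
│ ┌─┴─┬─────┬─┘ └─┬─┤
│ │   │     │     │ │
│ ╵ ╷ └─╴ ╷ └─╴ ╷ ╵ │
│   │     │     │   │
└───┴─────┴─────┴───┘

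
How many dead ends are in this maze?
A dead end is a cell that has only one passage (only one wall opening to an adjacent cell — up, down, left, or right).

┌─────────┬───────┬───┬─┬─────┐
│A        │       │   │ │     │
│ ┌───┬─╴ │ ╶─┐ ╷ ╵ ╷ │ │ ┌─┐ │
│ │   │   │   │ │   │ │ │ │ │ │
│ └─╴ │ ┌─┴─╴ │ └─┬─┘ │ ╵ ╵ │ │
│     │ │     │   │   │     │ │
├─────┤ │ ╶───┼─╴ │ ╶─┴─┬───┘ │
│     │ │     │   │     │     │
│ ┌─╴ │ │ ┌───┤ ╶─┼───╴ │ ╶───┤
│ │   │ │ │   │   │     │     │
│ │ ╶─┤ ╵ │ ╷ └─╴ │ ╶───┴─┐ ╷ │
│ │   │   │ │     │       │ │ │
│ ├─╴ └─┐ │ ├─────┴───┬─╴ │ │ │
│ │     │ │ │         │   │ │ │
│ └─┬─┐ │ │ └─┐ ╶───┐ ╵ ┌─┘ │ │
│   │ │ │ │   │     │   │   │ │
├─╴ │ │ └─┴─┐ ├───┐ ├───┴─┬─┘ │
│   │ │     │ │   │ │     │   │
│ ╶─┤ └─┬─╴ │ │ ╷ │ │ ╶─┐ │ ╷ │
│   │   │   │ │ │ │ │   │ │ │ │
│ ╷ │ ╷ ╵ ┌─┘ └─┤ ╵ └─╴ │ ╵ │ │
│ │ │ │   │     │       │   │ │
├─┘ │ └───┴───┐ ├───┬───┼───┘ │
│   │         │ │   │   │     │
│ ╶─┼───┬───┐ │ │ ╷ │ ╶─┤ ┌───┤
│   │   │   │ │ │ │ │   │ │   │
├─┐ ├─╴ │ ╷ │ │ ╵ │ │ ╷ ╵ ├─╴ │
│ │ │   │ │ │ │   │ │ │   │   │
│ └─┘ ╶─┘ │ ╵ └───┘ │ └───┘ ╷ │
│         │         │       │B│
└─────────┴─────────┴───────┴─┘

Checking each cell for number of passages:

Dead ends found at positions:
  (0, 11)
  (1, 1)
  (1, 13)
  (3, 6)
  (6, 1)
  (6, 6)
  (7, 2)
  (7, 4)
  (7, 12)
  (9, 7)
  (10, 0)
  (10, 5)
  (11, 11)
  (12, 2)
  (12, 13)
  (13, 0)
  (13, 1)
  (14, 14)
Total dead ends: 18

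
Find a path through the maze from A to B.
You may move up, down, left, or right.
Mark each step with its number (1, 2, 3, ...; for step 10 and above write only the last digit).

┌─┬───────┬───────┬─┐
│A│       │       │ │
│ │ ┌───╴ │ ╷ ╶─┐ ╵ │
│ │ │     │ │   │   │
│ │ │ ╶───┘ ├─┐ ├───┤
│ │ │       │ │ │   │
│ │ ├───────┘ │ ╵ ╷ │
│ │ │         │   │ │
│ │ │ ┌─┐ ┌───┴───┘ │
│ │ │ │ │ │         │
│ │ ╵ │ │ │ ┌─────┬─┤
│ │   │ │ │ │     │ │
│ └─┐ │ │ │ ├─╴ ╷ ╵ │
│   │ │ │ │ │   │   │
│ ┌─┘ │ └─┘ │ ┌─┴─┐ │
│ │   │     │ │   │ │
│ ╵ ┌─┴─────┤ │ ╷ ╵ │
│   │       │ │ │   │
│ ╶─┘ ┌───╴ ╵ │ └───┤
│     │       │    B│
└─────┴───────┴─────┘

Finding the shortest path through the maze:
Path length: 34 steps
Directions: down → down → down → down → down → down → down → down → down → right → right → up → right → right → right → down → right → up → up → up → right → up → right → down → right → down → down → left → up → left → down → down → right → right

Solution:

┌─┬───────┬───────┬─┐
│A│       │       │ │
│ │ ┌───╴ │ ╷ ╶─┐ ╵ │
│1│ │     │ │   │   │
│ │ │ ╶───┘ ├─┐ ├───┤
│2│ │       │ │ │   │
│ │ ├───────┘ │ ╵ ╷ │
│3│ │         │   │ │
│ │ │ ┌─┐ ┌───┴───┘ │
│4│ │ │ │ │         │
│ │ ╵ │ │ │ ┌─────┬─┤
│5│   │ │ │ │  2 3│ │
│ └─┐ │ │ │ ├─╴ ╷ ╵ │
│6  │ │ │ │ │0 1│4 5│
│ ┌─┘ │ └─┘ │ ┌─┴─┐ │
│7│   │     │9│0 9│6│
│ ╵ ┌─┴─────┤ │ ╷ ╵ │
│8  │2 3 4 5│8│1│8 7│
│ ╶─┘ ┌───╴ ╵ │ └───┤
│9 0 1│    6 7│2 3 B│
└─────┴───────┴─────┘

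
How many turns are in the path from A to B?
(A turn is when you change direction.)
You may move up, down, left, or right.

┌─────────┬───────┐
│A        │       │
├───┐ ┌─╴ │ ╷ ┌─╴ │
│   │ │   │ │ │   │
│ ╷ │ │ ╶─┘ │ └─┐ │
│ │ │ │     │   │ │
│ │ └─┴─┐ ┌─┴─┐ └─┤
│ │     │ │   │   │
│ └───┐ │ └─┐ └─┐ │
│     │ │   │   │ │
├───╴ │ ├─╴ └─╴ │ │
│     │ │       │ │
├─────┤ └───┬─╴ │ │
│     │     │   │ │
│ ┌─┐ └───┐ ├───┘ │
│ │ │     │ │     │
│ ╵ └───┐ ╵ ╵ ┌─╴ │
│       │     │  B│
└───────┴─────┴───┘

Directions: right, right, right, right, down, left, down, right, right, up, up, right, down, down, right, down, right, down, down, down, down, down
Number of turns: 11

Solution:

┌─────────┬───────┐
│A → → → ↓│↱ ↓    │
├───┐ ┌─╴ │ ╷ ┌─╴ │
│   │ │↓ ↲│↑│↓│   │
│ ╷ │ │ ╶─┘ │ └─┐ │
│ │ │ │↳ → ↑│↳ ↓│ │
│ │ └─┴─┐ ┌─┴─┐ └─┤
│ │     │ │   │↳ ↓│
│ └───┐ │ └─┐ └─┐ │
│     │ │   │   │↓│
├───╴ │ ├─╴ └─╴ │ │
│     │ │       │↓│
├─────┤ └───┬─╴ │ │
│     │     │   │↓│
│ ┌─┐ └───┐ ├───┘ │
│ │ │     │ │    ↓│
│ ╵ └───┐ ╵ ╵ ┌─╴ │
│       │     │  B│
└───────┴─────┴───┘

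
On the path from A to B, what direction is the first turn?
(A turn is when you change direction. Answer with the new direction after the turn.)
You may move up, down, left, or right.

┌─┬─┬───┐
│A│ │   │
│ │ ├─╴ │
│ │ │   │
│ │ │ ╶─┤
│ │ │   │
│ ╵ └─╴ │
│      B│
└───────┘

Directions: down, down, down, right, right, right
First turn direction: right

Solution:

┌─┬─┬───┐
│A│ │   │
│ │ ├─╴ │
│↓│ │   │
│ │ │ ╶─┤
│↓│ │   │
│ ╵ └─╴ │
│↳ → → B│
└───────┘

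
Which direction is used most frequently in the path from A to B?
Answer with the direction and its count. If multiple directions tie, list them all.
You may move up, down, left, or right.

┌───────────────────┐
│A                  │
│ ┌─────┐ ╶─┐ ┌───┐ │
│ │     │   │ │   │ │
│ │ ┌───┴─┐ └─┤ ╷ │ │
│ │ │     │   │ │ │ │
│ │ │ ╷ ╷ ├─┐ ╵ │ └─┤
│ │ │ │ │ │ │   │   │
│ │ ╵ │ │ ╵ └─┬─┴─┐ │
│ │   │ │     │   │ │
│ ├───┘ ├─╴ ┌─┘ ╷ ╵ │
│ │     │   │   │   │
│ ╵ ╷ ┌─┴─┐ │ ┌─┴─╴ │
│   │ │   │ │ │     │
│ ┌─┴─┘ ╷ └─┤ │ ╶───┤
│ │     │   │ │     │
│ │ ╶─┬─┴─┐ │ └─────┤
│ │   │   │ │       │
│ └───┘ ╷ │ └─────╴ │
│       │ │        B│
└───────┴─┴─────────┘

Directions: right, right, right, right, down, right, down, right, down, right, up, up, right, down, down, right, down, down, left, up, left, down, left, down, down, down, right, right, right, down
Counts: {'right': 12, 'down': 12, 'up': 3, 'left': 3}
Most common: down and right (tied at 12 times each)

Solution:

┌───────────────────┐
│A → → → ↓          │
│ ┌─────┐ ╶─┐ ┌───┐ │
│ │     │↳ ↓│ │↱ ↓│ │
│ │ ┌───┴─┐ └─┤ ╷ │ │
│ │ │     │↳ ↓│↑│↓│ │
│ │ │ ╷ ╷ ├─┐ ╵ │ └─┤
│ │ │ │ │ │ │↳ ↑│↳ ↓│
│ │ ╵ │ │ ╵ └─┬─┴─┐ │
│ │   │ │     │↓ ↰│↓│
│ ├───┘ ├─╴ ┌─┘ ╷ ╵ │
│ │     │   │↓ ↲│↑ ↲│
│ ╵ ╷ ┌─┴─┐ │ ┌─┴─╴ │
│   │ │   │ │↓│     │
│ ┌─┴─┘ ╷ └─┤ │ ╶───┤
│ │     │   │↓│     │
│ │ ╶─┬─┴─┐ │ └─────┤
│ │   │   │ │↳ → → ↓│
│ └───┘ ╷ │ └─────╴ │
│       │ │        B│
└───────┴─┴─────────┘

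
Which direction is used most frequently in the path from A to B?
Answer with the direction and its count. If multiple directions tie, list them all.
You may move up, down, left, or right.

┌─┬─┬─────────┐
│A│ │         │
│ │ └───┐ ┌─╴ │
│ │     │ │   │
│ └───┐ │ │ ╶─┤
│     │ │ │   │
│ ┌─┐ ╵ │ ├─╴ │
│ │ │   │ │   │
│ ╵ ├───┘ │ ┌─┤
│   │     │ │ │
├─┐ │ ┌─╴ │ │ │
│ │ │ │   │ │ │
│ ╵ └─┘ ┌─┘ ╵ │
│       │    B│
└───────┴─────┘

Directions: down, down, down, down, right, down, down, right, right, up, right, up, up, up, up, up, right, right, down, left, down, right, down, left, down, down, down, right
Counts: {'down': 12, 'right': 8, 'up': 6, 'left': 2}
Most common: down (12 times)

Solution:

┌─┬─┬─────────┐
│A│ │    ↱ → ↓│
│ │ └───┐ ┌─╴ │
│↓│     │↑│↓ ↲│
│ └───┐ │ │ ╶─┤
│↓    │ │↑│↳ ↓│
│ ┌─┐ ╵ │ ├─╴ │
│↓│ │   │↑│↓ ↲│
│ ╵ ├───┘ │ ┌─┤
│↳ ↓│    ↑│↓│ │
├─┐ │ ┌─╴ │ │ │
│ │↓│ │↱ ↑│↓│ │
│ ╵ └─┘ ┌─┘ ╵ │
│  ↳ → ↑│  ↳ B│
└───────┴─────┘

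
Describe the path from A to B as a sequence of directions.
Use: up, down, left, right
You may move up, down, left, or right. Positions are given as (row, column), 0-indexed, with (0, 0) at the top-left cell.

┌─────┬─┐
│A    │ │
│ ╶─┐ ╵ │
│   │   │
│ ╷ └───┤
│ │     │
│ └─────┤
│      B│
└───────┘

Finding the path and converting it to directions:
Path through cells: (0,0) → (1,0) → (2,0) → (3,0) → (3,1) → (3,2) → (3,3)
Directions: down, down, down, right, right, right

Solution:

┌─────┬─┐
│A    │ │
│ ╶─┐ ╵ │
│↓  │   │
│ ╷ └───┤
│↓│     │
│ └─────┤
│↳ → → B│
└───────┘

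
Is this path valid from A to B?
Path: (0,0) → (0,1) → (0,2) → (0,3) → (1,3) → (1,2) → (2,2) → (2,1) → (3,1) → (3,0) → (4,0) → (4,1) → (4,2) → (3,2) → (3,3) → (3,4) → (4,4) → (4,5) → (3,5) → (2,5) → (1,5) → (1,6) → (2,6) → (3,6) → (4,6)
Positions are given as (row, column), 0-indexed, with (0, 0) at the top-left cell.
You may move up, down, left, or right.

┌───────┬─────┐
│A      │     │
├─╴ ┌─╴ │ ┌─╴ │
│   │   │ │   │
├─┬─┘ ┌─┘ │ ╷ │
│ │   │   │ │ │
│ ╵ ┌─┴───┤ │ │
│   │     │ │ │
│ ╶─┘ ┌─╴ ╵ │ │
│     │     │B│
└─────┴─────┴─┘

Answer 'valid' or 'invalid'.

Checking path validity:
Result: All consecutive moves are passable.

valid

Correct solution:

┌───────┬─────┐
│A → → ↓│     │
├─╴ ┌─╴ │ ┌─╴ │
│   │↓ ↲│ │↱ ↓│
├─┬─┘ ┌─┘ │ ╷ │
│ │↓ ↲│   │↑│↓│
│ ╵ ┌─┴───┤ │ │
│↓ ↲│↱ → ↓│↑│↓│
│ ╶─┘ ┌─╴ ╵ │ │
│↳ → ↑│  ↳ ↑│B│
└─────┴─────┴─┘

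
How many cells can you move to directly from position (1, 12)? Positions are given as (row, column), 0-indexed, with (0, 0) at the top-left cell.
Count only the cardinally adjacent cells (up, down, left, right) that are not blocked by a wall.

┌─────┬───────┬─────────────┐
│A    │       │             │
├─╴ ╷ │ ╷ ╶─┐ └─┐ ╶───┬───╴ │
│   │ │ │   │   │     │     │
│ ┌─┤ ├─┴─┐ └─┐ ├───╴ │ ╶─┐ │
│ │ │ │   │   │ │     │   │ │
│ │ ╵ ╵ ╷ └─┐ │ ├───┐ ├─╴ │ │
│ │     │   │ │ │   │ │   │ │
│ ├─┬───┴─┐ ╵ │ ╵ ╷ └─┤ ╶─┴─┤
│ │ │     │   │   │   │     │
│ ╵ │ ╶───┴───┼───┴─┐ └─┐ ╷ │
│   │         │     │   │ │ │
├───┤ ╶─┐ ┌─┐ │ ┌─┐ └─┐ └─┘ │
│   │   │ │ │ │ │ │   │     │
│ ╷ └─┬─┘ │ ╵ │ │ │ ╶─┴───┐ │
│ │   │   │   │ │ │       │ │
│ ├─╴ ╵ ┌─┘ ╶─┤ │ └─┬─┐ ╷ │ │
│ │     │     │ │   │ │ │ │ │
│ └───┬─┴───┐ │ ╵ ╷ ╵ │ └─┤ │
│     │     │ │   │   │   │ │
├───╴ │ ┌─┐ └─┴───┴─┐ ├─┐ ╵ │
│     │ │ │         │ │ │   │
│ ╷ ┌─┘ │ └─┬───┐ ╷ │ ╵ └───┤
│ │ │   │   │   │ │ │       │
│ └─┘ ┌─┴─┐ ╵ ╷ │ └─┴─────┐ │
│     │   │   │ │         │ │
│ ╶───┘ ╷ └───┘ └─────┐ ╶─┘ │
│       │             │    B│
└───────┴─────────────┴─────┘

Checking passable neighbors of (1, 12):
Neighbors: (1, 11), (1, 13)
Count: 2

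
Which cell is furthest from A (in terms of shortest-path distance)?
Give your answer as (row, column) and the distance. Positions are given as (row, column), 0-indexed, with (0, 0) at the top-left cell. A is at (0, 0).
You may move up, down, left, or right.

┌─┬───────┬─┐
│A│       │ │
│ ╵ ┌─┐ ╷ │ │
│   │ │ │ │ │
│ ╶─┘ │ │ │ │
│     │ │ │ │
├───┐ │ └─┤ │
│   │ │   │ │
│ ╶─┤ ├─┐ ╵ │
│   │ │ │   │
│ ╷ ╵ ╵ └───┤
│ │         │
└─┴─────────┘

Computing BFS distances from A to all cells:
Furthest cell: (0, 5)
Distance: 15 steps

Path from A to the furthest cell:

┌─┬───────┬─┐
│A│↱ → ↓  │B│
│ ╵ ┌─┐ ╷ │ │
│↳ ↑│ │↓│ │↑│
│ ╶─┘ │ │ │ │
│     │↓│ │↑│
├───┐ │ └─┤ │
│   │ │↳ ↓│↑│
│ ╶─┤ ├─┐ ╵ │
│   │ │ │↳ ↑│
│ ╷ ╵ ╵ └───┤
│ │         │
└─┴─────────┘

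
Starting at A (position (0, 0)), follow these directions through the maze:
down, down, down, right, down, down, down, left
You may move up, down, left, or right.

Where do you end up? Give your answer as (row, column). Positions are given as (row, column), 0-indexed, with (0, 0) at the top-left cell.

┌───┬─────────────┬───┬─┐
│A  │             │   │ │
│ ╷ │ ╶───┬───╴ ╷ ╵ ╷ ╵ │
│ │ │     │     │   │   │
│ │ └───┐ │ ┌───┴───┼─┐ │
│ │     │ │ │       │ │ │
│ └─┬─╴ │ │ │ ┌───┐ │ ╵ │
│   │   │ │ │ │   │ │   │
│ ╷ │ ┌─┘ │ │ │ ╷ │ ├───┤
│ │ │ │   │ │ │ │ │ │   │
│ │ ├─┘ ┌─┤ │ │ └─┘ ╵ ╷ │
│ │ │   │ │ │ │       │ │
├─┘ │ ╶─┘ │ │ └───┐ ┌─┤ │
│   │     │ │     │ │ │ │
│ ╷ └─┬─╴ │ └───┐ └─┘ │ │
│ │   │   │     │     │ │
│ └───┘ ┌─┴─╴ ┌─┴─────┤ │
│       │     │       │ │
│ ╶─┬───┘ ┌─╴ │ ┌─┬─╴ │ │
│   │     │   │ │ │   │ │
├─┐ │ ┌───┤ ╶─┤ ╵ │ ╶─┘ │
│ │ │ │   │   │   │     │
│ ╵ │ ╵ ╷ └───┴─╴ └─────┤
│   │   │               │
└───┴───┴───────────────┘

Following directions step by step:
Start: (0, 0)
  down: (0, 0) → (1, 0)
  down: (1, 0) → (2, 0)
  down: (2, 0) → (3, 0)
  right: (3, 0) → (3, 1)
  down: (3, 1) → (4, 1)
  down: (4, 1) → (5, 1)
  down: (5, 1) → (6, 1)
  left: (6, 1) → (6, 0)
Final position: (6, 0)

Path taken:

┌───┬─────────────┬───┬─┐
│A  │             │   │ │
│ ╷ │ ╶───┬───╴ ╷ ╵ ╷ ╵ │
│↓│ │     │     │   │   │
│ │ └───┐ │ ┌───┴───┼─┐ │
│↓│     │ │ │       │ │ │
│ └─┬─╴ │ │ │ ┌───┐ │ ╵ │
│↳ ↓│   │ │ │ │   │ │   │
│ ╷ │ ┌─┘ │ │ │ ╷ │ ├───┤
│ │↓│ │   │ │ │ │ │ │   │
│ │ ├─┘ ┌─┤ │ │ └─┘ ╵ ╷ │
│ │↓│   │ │ │ │       │ │
├─┘ │ ╶─┘ │ │ └───┐ ┌─┤ │
│B ↲│     │ │     │ │ │ │
│ ╷ └─┬─╴ │ └───┐ └─┘ │ │
│ │   │   │     │     │ │
│ └───┘ ┌─┴─╴ ┌─┴─────┤ │
│       │     │       │ │
│ ╶─┬───┘ ┌─╴ │ ┌─┬─╴ │ │
│   │     │   │ │ │   │ │
├─┐ │ ┌───┤ ╶─┤ ╵ │ ╶─┘ │
│ │ │ │   │   │   │     │
│ ╵ │ ╵ ╷ └───┴─╴ └─────┤
│   │   │               │
└───┴───┴───────────────┘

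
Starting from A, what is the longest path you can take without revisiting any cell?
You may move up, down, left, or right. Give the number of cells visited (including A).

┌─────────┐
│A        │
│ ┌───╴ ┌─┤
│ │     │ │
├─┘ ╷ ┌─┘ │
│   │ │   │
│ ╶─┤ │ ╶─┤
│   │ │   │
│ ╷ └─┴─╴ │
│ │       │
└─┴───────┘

Finding longest simple path using DFS:
Start: (0, 0)
Longest path visits 20 cells
Path: A → right → right → right → down → left → left → down → left → down → right → down → right → right → right → up → left → up → right → up

Solution:

┌─────────┐
│A → → ↓  │
│ ┌───╴ ┌─┤
│ │↓ ← ↲│B│
├─┘ ╷ ┌─┘ │
│↓ ↲│ │↱ ↑│
│ ╶─┤ │ ╶─┤
│↳ ↓│ │↑ ↰│
│ ╷ └─┴─╴ │
│ │↳ → → ↑│
└─┴───────┘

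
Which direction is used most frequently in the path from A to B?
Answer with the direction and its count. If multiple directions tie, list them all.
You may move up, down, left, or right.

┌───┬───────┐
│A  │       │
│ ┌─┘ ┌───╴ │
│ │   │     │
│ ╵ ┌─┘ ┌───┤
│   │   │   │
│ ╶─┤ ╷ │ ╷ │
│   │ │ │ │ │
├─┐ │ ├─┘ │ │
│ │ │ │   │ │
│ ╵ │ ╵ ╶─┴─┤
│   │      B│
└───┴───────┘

Directions: down, down, right, up, right, up, right, right, right, down, left, left, down, left, down, down, down, right, right, right
Counts: {'down': 7, 'right': 8, 'up': 2, 'left': 3}
Most common: right (8 times)

Solution:

┌───┬───────┐
│A  │↱ → → ↓│
│ ┌─┘ ┌───╴ │
│↓│↱ ↑│↓ ← ↲│
│ ╵ ┌─┘ ┌───┤
│↳ ↑│↓ ↲│   │
│ ╶─┤ ╷ │ ╷ │
│   │↓│ │ │ │
├─┐ │ ├─┘ │ │
│ │ │↓│   │ │
│ ╵ │ ╵ ╶─┴─┤
│   │↳ → → B│
└───┴───────┘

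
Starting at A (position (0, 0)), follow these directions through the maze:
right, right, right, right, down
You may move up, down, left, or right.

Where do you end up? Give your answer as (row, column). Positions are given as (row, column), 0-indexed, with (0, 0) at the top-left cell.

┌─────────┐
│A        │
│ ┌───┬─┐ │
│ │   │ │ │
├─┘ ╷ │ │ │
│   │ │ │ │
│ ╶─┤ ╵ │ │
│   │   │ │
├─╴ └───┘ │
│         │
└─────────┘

Following directions step by step:
Start: (0, 0)
  right: (0, 0) → (0, 1)
  right: (0, 1) → (0, 2)
  right: (0, 2) → (0, 3)
  right: (0, 3) → (0, 4)
  down: (0, 4) → (1, 4)
Final position: (1, 4)

Path taken:

┌─────────┐
│A → → → ↓│
│ ┌───┬─┐ │
│ │   │ │B│
├─┘ ╷ │ │ │
│   │ │ │ │
│ ╶─┤ ╵ │ │
│   │   │ │
├─╴ └───┘ │
│         │
└─────────┘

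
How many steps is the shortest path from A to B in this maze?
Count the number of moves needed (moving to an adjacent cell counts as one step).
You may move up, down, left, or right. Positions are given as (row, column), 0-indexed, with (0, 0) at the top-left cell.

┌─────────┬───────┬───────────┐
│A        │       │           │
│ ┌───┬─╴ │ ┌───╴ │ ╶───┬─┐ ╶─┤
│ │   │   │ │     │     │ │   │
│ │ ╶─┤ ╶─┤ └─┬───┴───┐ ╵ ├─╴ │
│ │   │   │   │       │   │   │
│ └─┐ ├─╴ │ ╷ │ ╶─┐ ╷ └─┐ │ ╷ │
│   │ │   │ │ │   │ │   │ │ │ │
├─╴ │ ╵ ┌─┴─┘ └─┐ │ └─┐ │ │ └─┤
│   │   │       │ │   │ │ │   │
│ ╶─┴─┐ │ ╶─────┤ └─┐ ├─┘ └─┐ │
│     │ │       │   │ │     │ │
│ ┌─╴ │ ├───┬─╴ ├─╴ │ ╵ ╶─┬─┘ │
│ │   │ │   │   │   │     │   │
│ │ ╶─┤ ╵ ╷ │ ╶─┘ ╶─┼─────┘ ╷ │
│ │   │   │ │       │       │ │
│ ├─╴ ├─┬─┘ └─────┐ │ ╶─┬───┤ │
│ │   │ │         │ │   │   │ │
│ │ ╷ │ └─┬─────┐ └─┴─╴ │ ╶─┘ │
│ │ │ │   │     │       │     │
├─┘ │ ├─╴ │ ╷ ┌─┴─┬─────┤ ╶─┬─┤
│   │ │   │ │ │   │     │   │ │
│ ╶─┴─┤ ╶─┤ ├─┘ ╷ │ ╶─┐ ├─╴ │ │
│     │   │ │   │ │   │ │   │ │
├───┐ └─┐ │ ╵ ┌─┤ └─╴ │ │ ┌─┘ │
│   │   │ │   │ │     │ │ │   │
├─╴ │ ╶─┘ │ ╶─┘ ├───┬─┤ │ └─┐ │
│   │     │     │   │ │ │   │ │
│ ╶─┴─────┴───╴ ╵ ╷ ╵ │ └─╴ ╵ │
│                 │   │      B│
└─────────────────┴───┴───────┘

Using BFS to find shortest path:
Start: (0, 0), End: (14, 14)
Path found:
(0,0) → (0,1) → (0,2) → (0,3) → (0,4) → (1,4) → (1,3) → (2,3) → (2,4) → (3,4) → (3,3) → (4,3) → (5,3) → (6,3) → (7,3) → (7,4) → (6,4) → (6,5) → (7,5) → (8,5) → (8,6) → (8,7) → (8,8) → (9,8) → (9,9) → (9,10) → (9,11) → (8,11) → (8,10) → (7,10) → (7,11) → (7,12) → (7,13) → (6,13) → (6,14) → (7,14) → (8,14) → (9,14) → (9,13) → (9,12) → (10,12) → (10,13) → (11,13) → (11,12) → (12,12) → (13,12) → (13,13) → (14,13) → (14,14)
Number of steps: 48

Solution:

┌─────────┬───────┬───────────┐
│A → → → ↓│       │           │
│ ┌───┬─╴ │ ┌───╴ │ ╶───┬─┐ ╶─┤
│ │   │↓ ↲│ │     │     │ │   │
│ │ ╶─┤ ╶─┤ └─┬───┴───┐ ╵ ├─╴ │
│ │   │↳ ↓│   │       │   │   │
│ └─┐ ├─╴ │ ╷ │ ╶─┐ ╷ └─┐ │ ╷ │
│   │ │↓ ↲│ │ │   │ │   │ │ │ │
├─╴ │ ╵ ┌─┴─┘ └─┐ │ └─┐ │ │ └─┤
│   │  ↓│       │ │   │ │ │   │
│ ╶─┴─┐ │ ╶─────┤ └─┐ ├─┘ └─┐ │
│     │↓│       │   │ │     │ │
│ ┌─╴ │ ├───┬─╴ ├─╴ │ ╵ ╶─┬─┘ │
│ │   │↓│↱ ↓│   │   │     │↱ ↓│
│ │ ╶─┤ ╵ ╷ │ ╶─┘ ╶─┼─────┘ ╷ │
│ │   │↳ ↑│↓│       │↱ → → ↑│↓│
│ ├─╴ ├─┬─┘ └─────┐ │ ╶─┬───┤ │
│ │   │ │  ↳ → → ↓│ │↑ ↰│   │↓│
│ │ ╷ │ └─┬─────┐ └─┴─╴ │ ╶─┘ │
│ │ │ │   │     │↳ → → ↑│↓ ← ↲│
├─┘ │ ├─╴ │ ╷ ┌─┴─┬─────┤ ╶─┬─┤
│   │ │   │ │ │   │     │↳ ↓│ │
│ ╶─┴─┤ ╶─┤ ├─┘ ╷ │ ╶─┐ ├─╴ │ │
│     │   │ │   │ │   │ │↓ ↲│ │
├───┐ └─┐ │ ╵ ┌─┤ └─╴ │ │ ┌─┘ │
│   │   │ │   │ │     │ │↓│   │
├─╴ │ ╶─┘ │ ╶─┘ ├───┬─┤ │ └─┐ │
│   │     │     │   │ │ │↳ ↓│ │
│ ╶─┴─────┴───╴ ╵ ╷ ╵ │ └─╴ ╵ │
│                 │   │    ↳ B│
└─────────────────┴───┴───────┘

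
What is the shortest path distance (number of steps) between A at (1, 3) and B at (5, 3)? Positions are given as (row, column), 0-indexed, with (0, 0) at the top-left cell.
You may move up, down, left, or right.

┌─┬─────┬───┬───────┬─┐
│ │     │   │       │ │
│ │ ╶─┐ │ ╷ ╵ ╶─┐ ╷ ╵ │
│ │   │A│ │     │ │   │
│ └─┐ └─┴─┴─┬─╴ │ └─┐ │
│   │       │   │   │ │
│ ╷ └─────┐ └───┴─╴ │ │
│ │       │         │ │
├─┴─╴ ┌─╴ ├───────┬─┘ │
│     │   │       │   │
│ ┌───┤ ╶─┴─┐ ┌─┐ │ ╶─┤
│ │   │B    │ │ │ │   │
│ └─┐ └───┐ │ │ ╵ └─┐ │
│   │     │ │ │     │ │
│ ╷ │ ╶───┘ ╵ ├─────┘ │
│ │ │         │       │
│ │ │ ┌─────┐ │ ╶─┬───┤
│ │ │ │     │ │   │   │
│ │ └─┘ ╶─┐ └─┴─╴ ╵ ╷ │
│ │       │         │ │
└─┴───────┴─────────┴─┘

Finding path from (1, 3) to (5, 3):
Path: (1,3) → (0,3) → (0,2) → (0,1) → (1,1) → (1,2) → (2,2) → (2,3) → (2,4) → (2,5) → (3,5) → (3,6) → (3,7) → (3,8) → (3,9) → (2,9) → (2,8) → (1,8) → (0,8) → (0,9) → (1,9) → (1,10) → (2,10) → (3,10) → (4,10) → (4,9) → (5,9) → (5,10) → (6,10) → (7,10) → (7,9) → (7,8) → (7,7) → (8,7) → (8,8) → (9,8) → (9,7) → (9,6) → (9,5) → (8,5) → (8,4) → (8,3) → (9,3) → (9,2) → (9,1) → (8,1) → (7,1) → (6,1) → (6,0) → (5,0) → (4,0) → (4,1) → (4,2) → (3,2) → (3,3) → (3,4) → (4,4) → (4,3) → (5,3)
Distance: 58 steps

Solution:

┌─┬─────┬───┬───────┬─┐
│ │↓ ← ↰│   │    ↱ ↓│ │
│ │ ╶─┐ │ ╷ ╵ ╶─┐ ╷ ╵ │
│ │↳ ↓│A│ │     │↑│↳ ↓│
│ └─┐ └─┴─┴─┬─╴ │ └─┐ │
│   │↳ → → ↓│   │↑ ↰│↓│
│ ╷ └─────┐ └───┴─╴ │ │
│ │  ↱ → ↓│↳ → → → ↑│↓│
├─┴─╴ ┌─╴ ├───────┬─┘ │
│↱ → ↑│↓ ↲│       │↓ ↲│
│ ┌───┤ ╶─┴─┐ ┌─┐ │ ╶─┤
│↑│   │B    │ │ │ │↳ ↓│
│ └─┐ └───┐ │ │ ╵ └─┐ │
│↑ ↰│     │ │ │     │↓│
│ ╷ │ ╶───┘ ╵ ├─────┘ │
│ │↑│         │↓ ← ← ↲│
│ │ │ ┌─────┐ │ ╶─┬───┤
│ │↑│ │↓ ← ↰│ │↳ ↓│   │
│ │ └─┘ ╶─┐ └─┴─╴ ╵ ╷ │
│ │↑ ← ↲  │↑ ← ← ↲  │ │
└─┴───────┴─────────┴─┘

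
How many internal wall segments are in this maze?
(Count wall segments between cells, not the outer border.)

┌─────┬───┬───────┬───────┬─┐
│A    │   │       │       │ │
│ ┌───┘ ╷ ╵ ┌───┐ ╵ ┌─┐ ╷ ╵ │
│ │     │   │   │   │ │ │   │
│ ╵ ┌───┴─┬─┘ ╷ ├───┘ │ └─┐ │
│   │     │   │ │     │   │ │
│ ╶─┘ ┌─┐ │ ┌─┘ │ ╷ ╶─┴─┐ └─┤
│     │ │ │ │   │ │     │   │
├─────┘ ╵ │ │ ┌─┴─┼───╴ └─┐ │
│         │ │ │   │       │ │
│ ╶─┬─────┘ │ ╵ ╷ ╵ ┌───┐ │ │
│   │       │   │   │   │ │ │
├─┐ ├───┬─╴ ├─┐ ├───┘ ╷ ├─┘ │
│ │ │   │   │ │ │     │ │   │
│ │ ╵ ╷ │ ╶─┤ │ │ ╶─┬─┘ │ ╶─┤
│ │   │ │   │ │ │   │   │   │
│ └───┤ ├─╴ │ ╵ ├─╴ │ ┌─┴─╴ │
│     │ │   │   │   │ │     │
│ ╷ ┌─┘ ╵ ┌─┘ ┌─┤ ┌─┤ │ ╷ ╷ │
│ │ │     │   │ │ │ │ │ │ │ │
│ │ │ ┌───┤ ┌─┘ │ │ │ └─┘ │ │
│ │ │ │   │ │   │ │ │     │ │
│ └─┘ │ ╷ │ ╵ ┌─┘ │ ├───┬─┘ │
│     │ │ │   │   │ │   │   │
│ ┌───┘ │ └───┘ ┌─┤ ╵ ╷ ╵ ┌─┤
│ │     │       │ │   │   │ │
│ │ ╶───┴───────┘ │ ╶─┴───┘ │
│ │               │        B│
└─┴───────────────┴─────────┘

Counting internal wall segments:
Total internal walls: 169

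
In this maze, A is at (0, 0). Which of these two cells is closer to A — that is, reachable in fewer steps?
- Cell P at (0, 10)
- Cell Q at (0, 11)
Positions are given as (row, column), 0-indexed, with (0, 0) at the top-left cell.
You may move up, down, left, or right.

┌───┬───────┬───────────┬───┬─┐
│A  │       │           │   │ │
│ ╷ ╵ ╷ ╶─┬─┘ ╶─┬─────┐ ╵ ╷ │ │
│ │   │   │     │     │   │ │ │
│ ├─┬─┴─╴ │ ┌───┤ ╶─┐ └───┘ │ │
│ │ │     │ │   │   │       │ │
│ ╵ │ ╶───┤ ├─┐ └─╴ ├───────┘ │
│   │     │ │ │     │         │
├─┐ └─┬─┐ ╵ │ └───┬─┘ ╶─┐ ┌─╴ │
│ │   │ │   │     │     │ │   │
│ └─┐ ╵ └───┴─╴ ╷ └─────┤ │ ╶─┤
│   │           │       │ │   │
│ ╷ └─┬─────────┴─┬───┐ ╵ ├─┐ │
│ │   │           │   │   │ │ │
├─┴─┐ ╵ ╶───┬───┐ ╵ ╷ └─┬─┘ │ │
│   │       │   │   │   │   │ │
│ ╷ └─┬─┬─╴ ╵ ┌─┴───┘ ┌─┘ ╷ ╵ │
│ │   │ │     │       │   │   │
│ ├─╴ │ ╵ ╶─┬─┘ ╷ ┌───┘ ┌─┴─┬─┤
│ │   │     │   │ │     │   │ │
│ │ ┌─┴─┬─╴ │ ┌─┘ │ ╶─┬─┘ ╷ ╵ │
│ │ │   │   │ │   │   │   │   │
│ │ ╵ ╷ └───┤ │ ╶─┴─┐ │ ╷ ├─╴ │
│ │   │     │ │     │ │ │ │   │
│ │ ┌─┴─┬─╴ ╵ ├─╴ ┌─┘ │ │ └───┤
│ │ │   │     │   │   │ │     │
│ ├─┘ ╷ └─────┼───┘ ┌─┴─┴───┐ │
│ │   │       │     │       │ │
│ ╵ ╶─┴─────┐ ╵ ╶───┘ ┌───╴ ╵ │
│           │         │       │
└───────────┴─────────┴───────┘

Shortest path A → P at (0, 10): 24 steps
Shortest path A → Q at (0, 11): 25 steps

P is closer (24 steps vs 25 steps).

Path to P:

┌───┬───────┬───────────┬───┬─┐
│A ↓│↱ ↓    │↱ → → → P  │   │ │
│ ╷ ╵ ╷ ╶─┬─┘ ╶─┬─────┐ ╵ ╷ │ │
│ │↳ ↑│↳ ↓│↱ ↑  │     │   │ │ │
│ ├─┬─┴─╴ │ ┌───┤ ╶─┐ └───┘ │ │
│ │ │↓ ← ↲│↑│   │   │       │ │
│ ╵ │ ╶───┤ ├─┐ └─╴ ├───────┘ │
│   │↳ → ↓│↑│ │     │         │
├─┐ └─┬─┐ ╵ │ └───┬─┘ ╶─┐ ┌─╴ │
│ │   │ │↳ ↑│     │     │ │   │
│ └─┐ ╵ └───┴─╴ ╷ └─────┤ │ ╶─┤
│   │           │       │ │   │
│ ╷ └─┬─────────┴─┬───┐ ╵ ├─┐ │
│ │   │           │   │   │ │ │
├─┴─┐ ╵ ╶───┬───┐ ╵ ╷ └─┬─┘ │ │
│   │       │   │   │   │   │ │
│ ╷ └─┬─┬─╴ ╵ ┌─┴───┘ ┌─┘ ╷ ╵ │
│ │   │ │     │       │   │   │
│ ├─╴ │ ╵ ╶─┬─┘ ╷ ┌───┘ ┌─┴─┬─┤
│ │   │     │   │ │     │   │ │
│ │ ┌─┴─┬─╴ │ ┌─┘ │ ╶─┬─┘ ╷ ╵ │
│ │ │   │   │ │   │   │   │   │
│ │ ╵ ╷ └───┤ │ ╶─┴─┐ │ ╷ ├─╴ │
│ │   │     │ │     │ │ │ │   │
│ │ ┌─┴─┬─╴ ╵ ├─╴ ┌─┘ │ │ └───┤
│ │ │   │     │   │   │ │     │
│ ├─┘ ╷ └─────┼───┘ ┌─┴─┴───┐ │
│ │   │       │     │       │ │
│ ╵ ╶─┴─────┐ ╵ ╶───┘ ┌───╴ ╵ │
│           │         │       │
└───────────┴─────────┴───────┘

Path to Q:

┌───┬───────┬───────────┬───┬─┐
│A ↓│↱ ↓    │↱ → → → → Q│   │ │
│ ╷ ╵ ╷ ╶─┬─┘ ╶─┬─────┐ ╵ ╷ │ │
│ │↳ ↑│↳ ↓│↱ ↑  │     │   │ │ │
│ ├─┬─┴─╴ │ ┌───┤ ╶─┐ └───┘ │ │
│ │ │↓ ← ↲│↑│   │   │       │ │
│ ╵ │ ╶───┤ ├─┐ └─╴ ├───────┘ │
│   │↳ → ↓│↑│ │     │         │
├─┐ └─┬─┐ ╵ │ └───┬─┘ ╶─┐ ┌─╴ │
│ │   │ │↳ ↑│     │     │ │   │
│ └─┐ ╵ └───┴─╴ ╷ └─────┤ │ ╶─┤
│   │           │       │ │   │
│ ╷ └─┬─────────┴─┬───┐ ╵ ├─┐ │
│ │   │           │   │   │ │ │
├─┴─┐ ╵ ╶───┬───┐ ╵ ╷ └─┬─┘ │ │
│   │       │   │   │   │   │ │
│ ╷ └─┬─┬─╴ ╵ ┌─┴───┘ ┌─┘ ╷ ╵ │
│ │   │ │     │       │   │   │
│ ├─╴ │ ╵ ╶─┬─┘ ╷ ┌───┘ ┌─┴─┬─┤
│ │   │     │   │ │     │   │ │
│ │ ┌─┴─┬─╴ │ ┌─┘ │ ╶─┬─┘ ╷ ╵ │
│ │ │   │   │ │   │   │   │   │
│ │ ╵ ╷ └───┤ │ ╶─┴─┐ │ ╷ ├─╴ │
│ │   │     │ │     │ │ │ │   │
│ │ ┌─┴─┬─╴ ╵ ├─╴ ┌─┘ │ │ └───┤
│ │ │   │     │   │   │ │     │
│ ├─┘ ╷ └─────┼───┘ ┌─┴─┴───┐ │
│ │   │       │     │       │ │
│ ╵ ╶─┴─────┐ ╵ ╶───┘ ┌───╴ ╵ │
│           │         │       │
└───────────┴─────────┴───────┘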